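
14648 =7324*2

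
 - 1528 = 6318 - 7846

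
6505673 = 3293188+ 3212485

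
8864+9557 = 18421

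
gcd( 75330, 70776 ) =18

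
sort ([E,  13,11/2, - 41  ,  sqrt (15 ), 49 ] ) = [ - 41, E, sqrt( 15), 11/2, 13, 49 ]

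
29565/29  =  29565/29= 1019.48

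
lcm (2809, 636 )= 33708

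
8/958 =4/479 = 0.01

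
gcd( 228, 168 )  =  12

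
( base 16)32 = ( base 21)28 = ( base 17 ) 2g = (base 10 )50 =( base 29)1l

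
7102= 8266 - 1164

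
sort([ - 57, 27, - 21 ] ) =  [ - 57, - 21,27] 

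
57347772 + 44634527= 101982299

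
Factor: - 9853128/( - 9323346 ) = 2^2*3^1*43^( - 1)*36137^(-1) *136849^1 = 1642188/1553891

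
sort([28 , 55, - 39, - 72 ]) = [ - 72, - 39,28, 55]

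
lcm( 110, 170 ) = 1870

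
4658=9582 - 4924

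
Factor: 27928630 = 2^1*5^1 * 2792863^1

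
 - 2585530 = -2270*1139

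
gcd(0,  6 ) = 6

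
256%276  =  256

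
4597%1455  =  232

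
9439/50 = 9439/50 = 188.78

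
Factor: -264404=-2^2*7^2*19^1  *  71^1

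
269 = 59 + 210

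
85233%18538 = 11081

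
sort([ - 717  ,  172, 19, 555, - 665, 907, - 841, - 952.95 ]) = [ - 952.95, -841, - 717, - 665,  19, 172,555, 907 ] 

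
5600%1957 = 1686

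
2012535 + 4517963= 6530498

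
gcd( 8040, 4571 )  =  1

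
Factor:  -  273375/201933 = - 3^1*5^3*277^( - 1 ) = - 375/277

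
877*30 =26310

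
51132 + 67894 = 119026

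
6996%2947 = 1102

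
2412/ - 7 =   -  2412/7 = - 344.57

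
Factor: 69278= 2^1*11^1*47^1*67^1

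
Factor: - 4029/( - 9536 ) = 2^( - 6 )*3^1 *17^1*79^1*149^( - 1) 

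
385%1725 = 385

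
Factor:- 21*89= -1869 =-3^1 * 7^1 *89^1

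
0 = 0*6026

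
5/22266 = 5/22266 = 0.00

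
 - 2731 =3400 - 6131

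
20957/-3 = - 6986+1/3 = - 6985.67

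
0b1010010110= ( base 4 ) 22112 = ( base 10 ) 662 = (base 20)1D2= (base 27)oe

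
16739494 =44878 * 373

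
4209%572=205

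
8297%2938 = 2421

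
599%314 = 285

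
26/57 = 26/57 = 0.46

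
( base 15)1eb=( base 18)16e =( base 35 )cq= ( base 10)446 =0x1BE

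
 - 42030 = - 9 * 4670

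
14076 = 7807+6269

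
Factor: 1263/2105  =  3^1*5^(  -  1)= 3/5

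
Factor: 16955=5^1*3391^1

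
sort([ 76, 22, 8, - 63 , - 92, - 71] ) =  [- 92, - 71, - 63, 8, 22, 76]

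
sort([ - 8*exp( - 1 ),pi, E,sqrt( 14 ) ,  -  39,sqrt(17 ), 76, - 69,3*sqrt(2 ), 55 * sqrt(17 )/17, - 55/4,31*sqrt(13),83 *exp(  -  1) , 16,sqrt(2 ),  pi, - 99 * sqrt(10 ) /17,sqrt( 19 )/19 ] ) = [ - 69, - 39, - 99*sqrt( 10 )/17,-55/4, - 8*  exp( - 1),  sqrt( 19 )/19,sqrt( 2),E,pi, pi, sqrt(14 ), sqrt( 17 ),3 * sqrt( 2), 55*sqrt( 17 ) /17, 16, 83*exp( - 1),76,  31*sqrt(13 ) ]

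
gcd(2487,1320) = 3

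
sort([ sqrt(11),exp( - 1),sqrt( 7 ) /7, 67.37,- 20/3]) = [ - 20/3 , exp( - 1),sqrt(7)/7,sqrt(11 ),67.37 ] 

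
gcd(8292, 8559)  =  3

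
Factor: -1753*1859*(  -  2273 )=11^1*13^2*1753^1*2273^1  =  7407313771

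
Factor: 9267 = 3^1*3089^1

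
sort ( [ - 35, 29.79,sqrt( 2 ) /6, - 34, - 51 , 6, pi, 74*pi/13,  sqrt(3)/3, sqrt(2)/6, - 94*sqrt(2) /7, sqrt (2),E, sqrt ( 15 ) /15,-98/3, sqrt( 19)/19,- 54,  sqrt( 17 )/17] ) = [ -54,- 51 , - 35, -34, - 98/3 , - 94*sqrt(2) /7, sqrt( 19 ) /19 , sqrt (2)/6, sqrt(2)/6,sqrt(17 )/17,sqrt( 15)/15,  sqrt(3)/3,sqrt (2 ), E , pi,  6, 74 * pi/13, 29.79] 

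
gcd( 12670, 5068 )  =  2534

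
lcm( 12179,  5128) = 97432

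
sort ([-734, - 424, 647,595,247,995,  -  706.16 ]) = [ -734, - 706.16, - 424,247,595,  647, 995]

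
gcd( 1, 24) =1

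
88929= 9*9881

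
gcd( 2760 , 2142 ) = 6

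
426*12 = 5112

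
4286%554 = 408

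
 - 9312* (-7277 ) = 67763424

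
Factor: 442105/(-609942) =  - 2^( - 1)*3^( - 1) * 5^1*29^1*59^( -1)*1723^(-1)*3049^1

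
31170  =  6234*5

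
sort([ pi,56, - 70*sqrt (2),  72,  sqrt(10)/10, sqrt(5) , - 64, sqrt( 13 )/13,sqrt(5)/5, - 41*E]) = [ - 41*E, - 70*sqrt (2), - 64, sqrt(13 )/13,sqrt( 10)/10, sqrt(5 ) /5,sqrt ( 5),pi , 56,  72] 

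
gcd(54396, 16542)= 18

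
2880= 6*480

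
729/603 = 81/67 = 1.21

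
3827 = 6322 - 2495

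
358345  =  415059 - 56714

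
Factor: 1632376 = 2^3 * 204047^1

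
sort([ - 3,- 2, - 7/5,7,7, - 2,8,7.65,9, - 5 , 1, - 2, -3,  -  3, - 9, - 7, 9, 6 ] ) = [ - 9,  -  7, - 5, - 3, - 3,-3, - 2,  -  2, - 2,-7/5,1,6,  7,  7, 7.65, 8,  9,9]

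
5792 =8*724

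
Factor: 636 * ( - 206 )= -2^3 * 3^1*53^1 * 103^1 = - 131016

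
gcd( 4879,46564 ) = 7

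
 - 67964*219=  - 14884116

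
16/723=16/723 = 0.02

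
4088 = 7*584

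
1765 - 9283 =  - 7518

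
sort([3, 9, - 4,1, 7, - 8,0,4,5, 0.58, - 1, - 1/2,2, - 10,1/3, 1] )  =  [ - 10 ,-8, - 4,-1, - 1/2,0, 1/3, 0.58, 1, 1,2, 3,4, 5,  7, 9 ]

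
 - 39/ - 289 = 39/289 = 0.13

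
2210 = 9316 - 7106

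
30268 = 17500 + 12768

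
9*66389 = 597501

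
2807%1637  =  1170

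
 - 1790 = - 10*179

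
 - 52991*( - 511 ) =27078401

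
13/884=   1/68 =0.01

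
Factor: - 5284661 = - 5284661^1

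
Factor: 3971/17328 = 11/48 =2^( - 4)* 3^ ( - 1)*11^1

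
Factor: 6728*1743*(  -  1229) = -14412365016 = - 2^3*3^1*7^1 * 29^2*83^1*1229^1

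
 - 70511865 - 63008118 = -133519983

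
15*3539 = 53085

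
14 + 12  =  26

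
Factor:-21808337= - 21808337^1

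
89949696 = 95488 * 942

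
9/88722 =1/9858 = 0.00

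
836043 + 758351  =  1594394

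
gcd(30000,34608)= 48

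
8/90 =4/45  =  0.09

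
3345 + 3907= 7252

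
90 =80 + 10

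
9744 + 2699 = 12443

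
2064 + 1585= 3649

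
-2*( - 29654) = 59308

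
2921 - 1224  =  1697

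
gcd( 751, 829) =1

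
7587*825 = 6259275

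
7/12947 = 7/12947 = 0.00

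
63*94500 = 5953500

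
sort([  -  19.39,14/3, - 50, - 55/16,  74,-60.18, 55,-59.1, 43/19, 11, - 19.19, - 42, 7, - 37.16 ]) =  [ - 60.18, - 59.1, - 50, - 42,  -  37.16, - 19.39, - 19.19, - 55/16, 43/19, 14/3,7 , 11, 55, 74 ] 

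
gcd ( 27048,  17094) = 42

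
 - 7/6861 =-1 + 6854/6861 = - 0.00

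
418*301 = 125818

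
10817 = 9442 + 1375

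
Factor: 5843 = 5843^1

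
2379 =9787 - 7408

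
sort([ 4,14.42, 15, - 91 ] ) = [ - 91 , 4,14.42, 15]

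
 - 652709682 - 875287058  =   - 1527996740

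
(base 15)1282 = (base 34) 3E3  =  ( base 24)6kb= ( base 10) 3947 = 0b111101101011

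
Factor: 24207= 3^1*8069^1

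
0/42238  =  0 = 0.00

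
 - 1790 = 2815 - 4605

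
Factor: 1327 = 1327^1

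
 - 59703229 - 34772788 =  - 94476017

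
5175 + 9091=14266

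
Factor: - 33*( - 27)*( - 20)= -2^2* 3^4*5^1* 11^1  =  - 17820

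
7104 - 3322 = 3782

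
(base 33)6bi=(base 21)FE6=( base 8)15403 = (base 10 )6915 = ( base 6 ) 52003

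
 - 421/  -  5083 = 421/5083 = 0.08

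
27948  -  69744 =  - 41796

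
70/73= 70/73  =  0.96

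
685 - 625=60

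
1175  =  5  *235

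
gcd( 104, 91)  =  13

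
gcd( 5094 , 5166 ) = 18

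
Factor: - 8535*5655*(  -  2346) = 2^1*3^3*5^2*13^1*17^1*23^1* 29^1 * 569^1 =113230687050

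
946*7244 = 6852824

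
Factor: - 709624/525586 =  - 2^2  *107^1*317^( - 1 ) = - 428/317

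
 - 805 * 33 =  - 26565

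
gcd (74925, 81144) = 9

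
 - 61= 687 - 748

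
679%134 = 9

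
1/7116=1/7116 = 0.00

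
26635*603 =16060905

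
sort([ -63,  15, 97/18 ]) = [ - 63, 97/18,15]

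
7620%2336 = 612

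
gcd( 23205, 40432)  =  7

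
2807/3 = 935+ 2/3 = 935.67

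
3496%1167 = 1162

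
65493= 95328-29835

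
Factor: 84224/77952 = 2^1*3^( - 1)*29^(  -  1 ) *47^1 = 94/87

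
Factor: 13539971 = 13539971^1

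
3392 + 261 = 3653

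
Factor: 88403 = 7^1*73^1 * 173^1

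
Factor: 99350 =2^1* 5^2*1987^1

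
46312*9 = 416808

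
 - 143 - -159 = 16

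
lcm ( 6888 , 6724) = 282408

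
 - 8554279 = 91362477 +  - 99916756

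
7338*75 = 550350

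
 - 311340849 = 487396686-798737535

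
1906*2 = 3812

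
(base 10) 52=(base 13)40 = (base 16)34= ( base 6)124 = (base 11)48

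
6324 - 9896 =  - 3572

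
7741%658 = 503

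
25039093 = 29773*841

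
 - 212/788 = -53/197 = -  0.27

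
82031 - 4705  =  77326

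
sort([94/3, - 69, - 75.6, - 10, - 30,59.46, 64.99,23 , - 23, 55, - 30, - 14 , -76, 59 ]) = [ - 76, - 75.6,-69, - 30, - 30,-23, - 14,-10, 23 , 94/3, 55, 59, 59.46, 64.99 ] 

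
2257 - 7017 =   -  4760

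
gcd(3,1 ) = 1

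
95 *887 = 84265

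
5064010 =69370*73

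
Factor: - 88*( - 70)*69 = 2^4*3^1*5^1*7^1*11^1*23^1 = 425040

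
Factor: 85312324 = 2^2 * 17^1 * 1254593^1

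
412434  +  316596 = 729030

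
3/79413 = 1/26471 = 0.00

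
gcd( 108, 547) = 1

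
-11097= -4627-6470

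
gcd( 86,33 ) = 1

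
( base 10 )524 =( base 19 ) 18b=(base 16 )20C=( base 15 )24e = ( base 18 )1b2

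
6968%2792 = 1384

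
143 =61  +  82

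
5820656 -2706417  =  3114239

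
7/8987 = 7/8987 =0.00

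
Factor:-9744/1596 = -116/19 =-2^2*19^( - 1)*29^1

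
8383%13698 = 8383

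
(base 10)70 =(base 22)34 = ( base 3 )2121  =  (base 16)46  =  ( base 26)2i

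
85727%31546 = 22635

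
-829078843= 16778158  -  845857001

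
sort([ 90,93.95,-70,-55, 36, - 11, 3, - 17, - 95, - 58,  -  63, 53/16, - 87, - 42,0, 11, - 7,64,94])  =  [ - 95, - 87 , - 70,  -  63, - 58, - 55,  -  42, - 17, - 11, - 7,0, 3, 53/16,11 , 36, 64, 90, 93.95, 94]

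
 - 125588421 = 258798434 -384386855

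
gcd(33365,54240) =5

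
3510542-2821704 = 688838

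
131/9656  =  131/9656 = 0.01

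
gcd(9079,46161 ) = 1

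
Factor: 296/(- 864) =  - 37/108 = - 2^(-2)*3^( - 3 )*37^1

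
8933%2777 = 602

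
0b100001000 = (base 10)264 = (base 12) 1A0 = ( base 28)9C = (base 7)525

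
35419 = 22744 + 12675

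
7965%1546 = 235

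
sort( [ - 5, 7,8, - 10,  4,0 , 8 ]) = [- 10,-5 , 0,4, 7,8,  8] 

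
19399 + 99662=119061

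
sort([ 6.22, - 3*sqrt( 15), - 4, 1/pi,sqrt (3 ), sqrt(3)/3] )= [ - 3* sqrt( 15 ), - 4, 1/pi, sqrt (3) /3 , sqrt( 3),6.22 ] 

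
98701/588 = 167+ 505/588 = 167.86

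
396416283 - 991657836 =-595241553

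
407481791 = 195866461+211615330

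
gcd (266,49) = 7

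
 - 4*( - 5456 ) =21824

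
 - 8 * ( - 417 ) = 3336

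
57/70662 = 19/23554=0.00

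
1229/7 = 1229/7 = 175.57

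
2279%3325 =2279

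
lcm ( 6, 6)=6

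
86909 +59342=146251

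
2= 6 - 4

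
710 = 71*10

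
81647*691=56418077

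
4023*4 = 16092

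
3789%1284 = 1221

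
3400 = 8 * 425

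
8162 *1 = 8162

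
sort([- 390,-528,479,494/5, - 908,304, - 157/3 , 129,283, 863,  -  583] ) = [ - 908, -583, - 528 ,-390, - 157/3 , 494/5,129,283,304,479,863] 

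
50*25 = 1250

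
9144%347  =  122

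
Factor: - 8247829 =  - 31^1 * 266059^1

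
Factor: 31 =31^1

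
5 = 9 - 4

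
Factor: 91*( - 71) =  - 6461 = - 7^1*13^1*71^1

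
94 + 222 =316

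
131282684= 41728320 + 89554364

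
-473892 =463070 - 936962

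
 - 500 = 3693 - 4193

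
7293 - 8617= -1324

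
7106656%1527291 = 997492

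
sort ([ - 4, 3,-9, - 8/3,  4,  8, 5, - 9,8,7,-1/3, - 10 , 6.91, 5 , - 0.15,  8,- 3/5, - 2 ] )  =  [ - 10,-9, - 9,-4, - 8/3, - 2, - 3/5, - 1/3,-0.15,3,4,5,5, 6.91 , 7,8,8, 8]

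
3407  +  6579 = 9986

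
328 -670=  - 342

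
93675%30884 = 1023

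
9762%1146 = 594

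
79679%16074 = 15383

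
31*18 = 558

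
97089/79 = 1228+77/79 = 1228.97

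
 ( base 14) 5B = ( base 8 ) 121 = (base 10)81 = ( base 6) 213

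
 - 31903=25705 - 57608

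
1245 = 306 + 939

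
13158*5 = 65790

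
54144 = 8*6768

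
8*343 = 2744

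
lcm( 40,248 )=1240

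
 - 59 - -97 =38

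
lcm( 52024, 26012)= 52024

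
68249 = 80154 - 11905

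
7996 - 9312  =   - 1316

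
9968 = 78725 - 68757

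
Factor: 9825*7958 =78187350= 2^1*3^1*5^2*23^1*131^1*173^1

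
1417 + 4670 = 6087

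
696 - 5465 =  - 4769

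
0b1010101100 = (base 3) 221100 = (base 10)684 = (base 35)jj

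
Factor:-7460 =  - 2^2 *5^1*373^1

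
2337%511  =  293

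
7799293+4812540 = 12611833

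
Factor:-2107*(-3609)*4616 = 35100816408 = 2^3*3^2*7^2*43^1*401^1*577^1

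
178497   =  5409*33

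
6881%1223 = 766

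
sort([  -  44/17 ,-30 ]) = [ - 30, - 44/17]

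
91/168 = 13/24=0.54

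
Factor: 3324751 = 3324751^1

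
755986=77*9818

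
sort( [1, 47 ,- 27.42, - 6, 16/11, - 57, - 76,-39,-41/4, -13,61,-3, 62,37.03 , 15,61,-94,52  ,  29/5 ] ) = [ - 94, - 76,  -  57,- 39 , - 27.42 ,-13, - 41/4  ,-6, - 3, 1, 16/11,29/5, 15, 37.03, 47,  52, 61,  61, 62] 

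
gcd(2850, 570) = 570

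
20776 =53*392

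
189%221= 189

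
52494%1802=236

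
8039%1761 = 995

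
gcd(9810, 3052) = 218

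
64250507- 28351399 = 35899108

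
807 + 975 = 1782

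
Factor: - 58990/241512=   -  2^ (-2 ) * 3^(-1) *5^1 * 17^1 * 29^( - 1 )= - 85/348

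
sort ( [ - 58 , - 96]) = [ - 96, - 58]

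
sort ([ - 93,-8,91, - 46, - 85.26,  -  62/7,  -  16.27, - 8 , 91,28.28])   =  [ - 93, - 85.26,- 46, - 16.27,  -  62/7  ,  -  8, - 8,28.28, 91, 91]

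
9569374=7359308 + 2210066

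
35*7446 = 260610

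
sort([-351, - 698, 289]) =[ - 698 , - 351, 289 ] 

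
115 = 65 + 50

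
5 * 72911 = 364555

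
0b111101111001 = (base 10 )3961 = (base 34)3eh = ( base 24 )6l1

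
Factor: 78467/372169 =7^( - 1 ) *79^( - 1 )*673^( - 1)*78467^1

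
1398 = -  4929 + 6327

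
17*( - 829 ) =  - 14093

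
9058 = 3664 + 5394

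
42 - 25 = 17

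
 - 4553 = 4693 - 9246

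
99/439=99/439 =0.23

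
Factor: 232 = 2^3 * 29^1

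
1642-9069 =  - 7427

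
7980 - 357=7623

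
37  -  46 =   -  9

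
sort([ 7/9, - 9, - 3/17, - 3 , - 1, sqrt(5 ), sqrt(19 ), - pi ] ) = [-9,- pi, - 3,  -  1,- 3/17, 7/9 , sqrt( 5),sqrt( 19 ) ] 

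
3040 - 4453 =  - 1413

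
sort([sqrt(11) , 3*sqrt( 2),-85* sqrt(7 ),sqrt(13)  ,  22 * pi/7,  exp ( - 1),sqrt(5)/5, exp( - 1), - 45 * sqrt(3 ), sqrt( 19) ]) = [  -  85*sqrt (7) , - 45*sqrt(3 ),  exp ( - 1), exp( - 1),sqrt(5 )/5 , sqrt(11 )  ,  sqrt( 13),  3 * sqrt(2 ),  sqrt( 19 ),22*pi/7 ] 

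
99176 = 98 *1012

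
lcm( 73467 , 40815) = 367335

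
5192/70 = 2596/35 = 74.17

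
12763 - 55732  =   - 42969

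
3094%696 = 310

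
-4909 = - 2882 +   -  2027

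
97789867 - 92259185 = 5530682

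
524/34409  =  524/34409 = 0.02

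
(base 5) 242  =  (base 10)72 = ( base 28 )2G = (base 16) 48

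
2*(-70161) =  - 140322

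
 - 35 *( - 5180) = 181300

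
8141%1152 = 77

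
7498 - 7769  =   - 271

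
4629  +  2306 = 6935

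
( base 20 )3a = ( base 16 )46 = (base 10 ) 70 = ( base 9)77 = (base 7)130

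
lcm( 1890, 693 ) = 20790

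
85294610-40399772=44894838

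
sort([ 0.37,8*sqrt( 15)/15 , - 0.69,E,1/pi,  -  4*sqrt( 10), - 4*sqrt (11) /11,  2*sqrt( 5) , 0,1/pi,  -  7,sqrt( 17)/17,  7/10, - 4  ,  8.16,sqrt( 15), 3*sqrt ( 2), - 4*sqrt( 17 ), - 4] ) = [-4*sqrt( 17),-4*sqrt( 10) , - 7, - 4,-4,  -  4*sqrt ( 11)/11, - 0.69,  0, sqrt( 17 ) /17,1/pi , 1/pi,0.37,7/10,8*sqrt( 15) /15 , E,sqrt( 15 ), 3*sqrt(2),2*sqrt(5 ), 8.16]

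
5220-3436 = 1784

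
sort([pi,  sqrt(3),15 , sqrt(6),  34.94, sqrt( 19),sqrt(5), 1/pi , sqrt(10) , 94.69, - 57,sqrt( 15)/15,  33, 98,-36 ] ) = [ - 57 ,-36, sqrt (15 )/15,1/pi, sqrt( 3), sqrt( 5 ), sqrt(6), pi, sqrt(10 ), sqrt( 19), 15, 33, 34.94,94.69,98 ]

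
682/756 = 341/378 = 0.90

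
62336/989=63 + 29/989=63.03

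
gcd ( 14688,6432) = 96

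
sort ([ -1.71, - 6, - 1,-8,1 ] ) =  [ - 8, - 6, - 1.71, - 1,1 ]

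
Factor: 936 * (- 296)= - 2^6*3^2*13^1*37^1 = - 277056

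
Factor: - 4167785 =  - 5^1*833557^1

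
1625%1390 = 235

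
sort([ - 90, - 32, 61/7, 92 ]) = [ - 90, - 32,61/7,92 ] 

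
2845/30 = 569/6 = 94.83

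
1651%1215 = 436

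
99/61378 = 99/61378 = 0.00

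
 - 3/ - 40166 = 3/40166 = 0.00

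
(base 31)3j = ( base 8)160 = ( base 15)77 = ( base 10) 112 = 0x70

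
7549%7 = 3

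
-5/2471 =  - 5/2471= - 0.00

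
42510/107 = 42510/107 = 397.29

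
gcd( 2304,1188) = 36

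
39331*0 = 0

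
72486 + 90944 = 163430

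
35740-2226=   33514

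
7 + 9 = 16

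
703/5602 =703/5602 = 0.13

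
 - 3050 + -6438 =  - 9488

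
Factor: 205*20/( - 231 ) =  - 4100/231 =- 2^2 * 3^( - 1 )*5^2*7^( - 1 )*11^( - 1 ) * 41^1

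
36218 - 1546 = 34672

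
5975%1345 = 595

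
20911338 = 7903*2646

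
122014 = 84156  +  37858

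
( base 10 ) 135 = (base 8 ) 207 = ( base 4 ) 2013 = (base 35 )3U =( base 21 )69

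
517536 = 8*64692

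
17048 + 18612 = 35660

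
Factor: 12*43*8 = 2^5*3^1*43^1=4128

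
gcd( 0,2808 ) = 2808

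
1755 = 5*351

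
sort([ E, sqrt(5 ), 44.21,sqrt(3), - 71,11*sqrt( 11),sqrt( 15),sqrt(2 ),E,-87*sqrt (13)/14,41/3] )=[ - 71, - 87*sqrt( 13)/14, sqrt( 2 ),sqrt( 3 ),sqrt(5), E,E,sqrt( 15) , 41/3,11*sqrt( 11 ),44.21 ]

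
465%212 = 41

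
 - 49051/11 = - 4460  +  9/11=- 4459.18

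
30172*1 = 30172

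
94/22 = 4 + 3/11= 4.27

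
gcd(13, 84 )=1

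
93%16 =13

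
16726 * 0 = 0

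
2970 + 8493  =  11463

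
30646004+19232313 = 49878317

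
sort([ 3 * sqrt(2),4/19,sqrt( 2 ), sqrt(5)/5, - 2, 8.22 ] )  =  [ - 2, 4/19, sqrt ( 5)/5, sqrt( 2),3*sqrt( 2 ), 8.22] 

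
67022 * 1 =67022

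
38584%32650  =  5934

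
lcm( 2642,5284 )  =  5284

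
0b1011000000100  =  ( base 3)21201202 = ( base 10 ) 5636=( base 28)758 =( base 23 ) af1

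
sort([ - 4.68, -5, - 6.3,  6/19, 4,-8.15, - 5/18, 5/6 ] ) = [ - 8.15, - 6.3,  -  5 , - 4.68, - 5/18, 6/19, 5/6 , 4 ] 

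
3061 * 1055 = 3229355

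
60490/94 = 30245/47 = 643.51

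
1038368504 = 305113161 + 733255343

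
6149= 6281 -132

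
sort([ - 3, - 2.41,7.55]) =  [- 3,-2.41,7.55] 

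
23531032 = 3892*6046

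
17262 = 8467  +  8795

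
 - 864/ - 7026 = 144/1171= 0.12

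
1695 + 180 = 1875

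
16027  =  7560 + 8467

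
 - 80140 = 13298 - 93438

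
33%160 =33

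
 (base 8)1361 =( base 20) 1HD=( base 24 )179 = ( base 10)753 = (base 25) 153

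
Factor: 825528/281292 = 2^1*53^1*59^1*2131^( - 1 ) = 6254/2131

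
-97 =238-335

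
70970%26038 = 18894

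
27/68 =27/68 = 0.40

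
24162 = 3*8054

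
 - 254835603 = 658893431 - 913729034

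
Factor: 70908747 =3^1*7^1 *13^1*23^2*491^1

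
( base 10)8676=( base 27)BO9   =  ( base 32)8f4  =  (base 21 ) JE3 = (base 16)21e4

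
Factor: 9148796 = 2^2 * 2287199^1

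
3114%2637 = 477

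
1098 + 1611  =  2709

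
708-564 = 144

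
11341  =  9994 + 1347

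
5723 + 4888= 10611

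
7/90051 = 7/90051 = 0.00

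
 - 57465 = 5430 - 62895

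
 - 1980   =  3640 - 5620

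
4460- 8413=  - 3953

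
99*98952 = 9796248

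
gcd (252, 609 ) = 21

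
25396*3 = 76188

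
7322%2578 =2166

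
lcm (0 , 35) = 0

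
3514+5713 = 9227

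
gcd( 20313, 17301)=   3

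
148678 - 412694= -264016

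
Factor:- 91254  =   - 2^1*3^1 * 67^1*227^1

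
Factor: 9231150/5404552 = 2^( - 2 )*3^1*5^2*19^1* 41^1*79^1*675569^( - 1) = 4615575/2702276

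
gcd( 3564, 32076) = 3564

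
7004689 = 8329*841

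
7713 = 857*9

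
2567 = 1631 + 936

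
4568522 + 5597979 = 10166501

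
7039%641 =629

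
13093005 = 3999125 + 9093880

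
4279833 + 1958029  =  6237862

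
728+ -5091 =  - 4363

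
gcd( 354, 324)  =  6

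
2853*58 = 165474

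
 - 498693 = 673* ( - 741 )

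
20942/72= 10471/36 = 290.86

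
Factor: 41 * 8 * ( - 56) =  - 2^6 * 7^1*41^1   =  - 18368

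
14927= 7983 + 6944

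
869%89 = 68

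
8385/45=186 + 1/3 = 186.33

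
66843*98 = 6550614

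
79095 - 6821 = 72274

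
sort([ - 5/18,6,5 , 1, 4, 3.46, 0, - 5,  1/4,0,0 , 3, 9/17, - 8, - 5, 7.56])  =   [  -  8, - 5,-5,- 5/18,0, 0,0, 1/4,9/17,1, 3,3.46, 4,5, 6, 7.56] 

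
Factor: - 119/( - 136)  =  2^( - 3)*7^1 = 7/8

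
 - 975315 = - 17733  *55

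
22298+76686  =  98984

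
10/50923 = 10/50923= 0.00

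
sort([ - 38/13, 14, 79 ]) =[ -38/13,  14, 79 ]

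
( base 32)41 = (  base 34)3r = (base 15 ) 89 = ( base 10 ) 129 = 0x81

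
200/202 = 100/101 = 0.99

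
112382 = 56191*2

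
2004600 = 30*66820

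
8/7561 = 8/7561   =  0.00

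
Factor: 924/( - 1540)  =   - 3/5  =  - 3^1  *5^ ( - 1)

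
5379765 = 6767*795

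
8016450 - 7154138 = 862312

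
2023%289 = 0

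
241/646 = 241/646=0.37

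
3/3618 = 1/1206 = 0.00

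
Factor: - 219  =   - 3^1*73^1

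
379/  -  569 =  - 1 + 190/569 = - 0.67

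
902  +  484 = 1386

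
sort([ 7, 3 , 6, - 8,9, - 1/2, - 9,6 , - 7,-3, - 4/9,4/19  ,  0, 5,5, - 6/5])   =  [ - 9, - 8, - 7, - 3,- 6/5, - 1/2, - 4/9 , 0 , 4/19,  3 , 5,5, 6, 6,  7,9 ] 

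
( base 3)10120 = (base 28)3c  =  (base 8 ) 140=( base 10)96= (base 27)3F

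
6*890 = 5340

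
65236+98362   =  163598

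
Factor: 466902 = 2^1*  3^2*25939^1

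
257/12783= 257/12783 =0.02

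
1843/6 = 307 + 1/6 = 307.17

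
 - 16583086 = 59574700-76157786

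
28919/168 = 28919/168 = 172.14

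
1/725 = 1/725 = 0.00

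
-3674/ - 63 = 58 + 20/63 = 58.32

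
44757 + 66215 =110972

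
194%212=194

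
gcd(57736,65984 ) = 8248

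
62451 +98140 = 160591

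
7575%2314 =633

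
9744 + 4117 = 13861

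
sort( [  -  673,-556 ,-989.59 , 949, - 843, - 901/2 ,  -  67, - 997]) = [ - 997, - 989.59, - 843,- 673, - 556,-901/2, - 67,949]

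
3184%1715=1469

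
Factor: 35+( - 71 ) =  - 36 = - 2^2*3^2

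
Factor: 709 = 709^1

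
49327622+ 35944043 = 85271665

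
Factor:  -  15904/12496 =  - 14/11  =  - 2^1*7^1 *11^ (  -  1)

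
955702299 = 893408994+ 62293305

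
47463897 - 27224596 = 20239301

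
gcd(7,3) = 1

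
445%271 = 174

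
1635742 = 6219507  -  4583765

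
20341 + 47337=67678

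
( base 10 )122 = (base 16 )7a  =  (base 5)442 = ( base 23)57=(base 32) 3q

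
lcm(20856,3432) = 271128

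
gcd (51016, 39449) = 1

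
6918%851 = 110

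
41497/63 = 41497/63 = 658.68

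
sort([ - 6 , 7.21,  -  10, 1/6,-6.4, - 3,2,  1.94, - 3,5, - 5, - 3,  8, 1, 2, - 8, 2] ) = [ - 10, - 8, -6.4, - 6, - 5,-3, - 3, - 3 , 1/6,1,  1.94,  2,  2,2,5, 7.21 , 8]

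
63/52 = 63/52 = 1.21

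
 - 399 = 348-747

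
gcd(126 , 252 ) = 126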